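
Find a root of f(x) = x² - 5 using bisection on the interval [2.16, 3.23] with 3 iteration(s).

f(x) = x² - 5
Initial interval: [2.16, 3.23]

Iteration 1:
  c_1 = (2.160000 + 3.230000)/2 = 2.695000
  f(c_1) = f(2.695000) = 2.263025
  f(a) × f(c) < 0, new interval: [2.160000, 2.695000]
Iteration 2:
  c_2 = (2.160000 + 2.695000)/2 = 2.427500
  f(c_2) = f(2.427500) = 0.892756
  f(a) × f(c) < 0, new interval: [2.160000, 2.427500]
Iteration 3:
  c_3 = (2.160000 + 2.427500)/2 = 2.293750
  f(c_3) = f(2.293750) = 0.261289
  f(a) × f(c) < 0, new interval: [2.160000, 2.293750]

After 3 iteration(s), the approximation is c_3 = 2.293750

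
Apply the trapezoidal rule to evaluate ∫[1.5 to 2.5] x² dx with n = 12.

f(x) = x²
a = 1.5, b = 2.5, n = 12
h = (b - a)/n = 0.083333

Trapezoidal rule: (h/2)[f(x₀) + 2f(x₁) + 2f(x₂) + ... + f(xₙ)]

x_0 = 1.5000, f(x_0) = 2.250000, coefficient = 1
x_1 = 1.5833, f(x_1) = 2.506944, coefficient = 2
x_2 = 1.6667, f(x_2) = 2.777778, coefficient = 2
x_3 = 1.7500, f(x_3) = 3.062500, coefficient = 2
x_4 = 1.8333, f(x_4) = 3.361111, coefficient = 2
x_5 = 1.9167, f(x_5) = 3.673611, coefficient = 2
x_6 = 2.0000, f(x_6) = 4.000000, coefficient = 2
x_7 = 2.0833, f(x_7) = 4.340278, coefficient = 2
x_8 = 2.1667, f(x_8) = 4.694444, coefficient = 2
x_9 = 2.2500, f(x_9) = 5.062500, coefficient = 2
x_10 = 2.3333, f(x_10) = 5.444444, coefficient = 2
x_11 = 2.4167, f(x_11) = 5.840278, coefficient = 2
x_12 = 2.5000, f(x_12) = 6.250000, coefficient = 1

I ≈ (0.083333/2) × 98.027778 = 4.084491
Exact value: 4.083333
Error: 0.001157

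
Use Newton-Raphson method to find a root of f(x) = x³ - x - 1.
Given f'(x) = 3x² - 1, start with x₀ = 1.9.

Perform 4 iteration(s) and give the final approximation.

f(x) = x³ - x - 1
f'(x) = 3x² - 1
x₀ = 1.9

Newton-Raphson formula: x_{n+1} = x_n - f(x_n)/f'(x_n)

Iteration 1:
  f(1.900000) = 3.959000
  f'(1.900000) = 9.830000
  x_1 = 1.900000 - 3.959000/9.830000 = 1.497253
Iteration 2:
  f(1.497253) = 0.859240
  f'(1.497253) = 5.725302
  x_2 = 1.497253 - 0.859240/5.725302 = 1.347176
Iteration 3:
  f(1.347176) = 0.097789
  f'(1.347176) = 4.444646
  x_3 = 1.347176 - 0.097789/4.444646 = 1.325174
Iteration 4:
  f(1.325174) = 0.001946
  f'(1.325174) = 4.268258
  x_4 = 1.325174 - 0.001946/4.268258 = 1.324718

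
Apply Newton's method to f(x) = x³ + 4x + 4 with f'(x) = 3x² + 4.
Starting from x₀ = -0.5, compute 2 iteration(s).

f(x) = x³ + 4x + 4
f'(x) = 3x² + 4
x₀ = -0.5

Newton-Raphson formula: x_{n+1} = x_n - f(x_n)/f'(x_n)

Iteration 1:
  f(-0.500000) = 1.875000
  f'(-0.500000) = 4.750000
  x_1 = -0.500000 - 1.875000/4.750000 = -0.894737
Iteration 2:
  f(-0.894737) = -0.295233
  f'(-0.894737) = 6.401662
  x_2 = -0.894737 - (-0.295233)/6.401662 = -0.848619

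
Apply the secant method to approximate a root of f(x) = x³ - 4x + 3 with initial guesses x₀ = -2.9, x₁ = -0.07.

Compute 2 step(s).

f(x) = x³ - 4x + 3
x₀ = -2.9, x₁ = -0.07

Secant formula: x_{n+1} = x_n - f(x_n)(x_n - x_{n-1})/(f(x_n) - f(x_{n-1}))

Iteration 1:
  f(-2.900000) = -9.789000
  f(-0.070000) = 3.279657
  x_2 = -0.070000 - 3.279657×(-0.070000 - (-2.900000))/(3.279657 - (-9.789000))
       = -0.780205
Iteration 2:
  f(-0.070000) = 3.279657
  f(-0.780205) = 5.645894
  x_3 = -0.780205 - 5.645894×(-0.780205 - (-0.070000))/(5.645894 - 3.279657)
       = 0.914360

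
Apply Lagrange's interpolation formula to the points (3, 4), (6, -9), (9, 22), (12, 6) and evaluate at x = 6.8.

Lagrange interpolation formula:
P(x) = Σ yᵢ × Lᵢ(x)
where Lᵢ(x) = Π_{j≠i} (x - xⱼ)/(xᵢ - xⱼ)

L_0(6.8) = (6.8 - 6)/(3 - 6) × (6.8 - 9)/(3 - 9) × (6.8 - 12)/(3 - 12) = -0.056494
L_1(6.8) = (6.8 - 3)/(6 - 3) × (6.8 - 9)/(6 - 9) × (6.8 - 12)/(6 - 12) = 0.805037
L_2(6.8) = (6.8 - 3)/(9 - 3) × (6.8 - 6)/(9 - 6) × (6.8 - 12)/(9 - 12) = 0.292741
L_3(6.8) = (6.8 - 3)/(12 - 3) × (6.8 - 6)/(12 - 6) × (6.8 - 9)/(12 - 9) = -0.041284

P(6.8) = 4×L_0(6.8) + (-9)×L_1(6.8) + 22×L_2(6.8) + 6×L_3(6.8)
P(6.8) = -1.278716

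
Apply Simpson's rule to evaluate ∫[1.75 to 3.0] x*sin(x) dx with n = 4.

f(x) = x*sin(x)
a = 1.75, b = 3.0, n = 4
h = (b - a)/n = 0.312500

Simpson's rule: (h/3)[f(x₀) + 4f(x₁) + 2f(x₂) + ... + f(xₙ)]

x_0 = 1.7500, f(x_0) = 1.721975, coefficient = 1
x_1 = 2.0625, f(x_1) = 1.818155, coefficient = 4
x_2 = 2.3750, f(x_2) = 1.647502, coefficient = 2
x_3 = 2.6875, f(x_3) = 1.178864, coefficient = 4
x_4 = 3.0000, f(x_4) = 0.423360, coefficient = 1

I ≈ (0.312500/3) × 17.428416 = 1.815460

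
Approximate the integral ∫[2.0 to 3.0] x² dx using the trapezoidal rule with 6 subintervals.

f(x) = x²
a = 2.0, b = 3.0, n = 6
h = (b - a)/n = 0.166667

Trapezoidal rule: (h/2)[f(x₀) + 2f(x₁) + 2f(x₂) + ... + f(xₙ)]

x_0 = 2.0000, f(x_0) = 4.000000, coefficient = 1
x_1 = 2.1667, f(x_1) = 4.694444, coefficient = 2
x_2 = 2.3333, f(x_2) = 5.444444, coefficient = 2
x_3 = 2.5000, f(x_3) = 6.250000, coefficient = 2
x_4 = 2.6667, f(x_4) = 7.111111, coefficient = 2
x_5 = 2.8333, f(x_5) = 8.027778, coefficient = 2
x_6 = 3.0000, f(x_6) = 9.000000, coefficient = 1

I ≈ (0.166667/2) × 76.055556 = 6.337963
Exact value: 6.333333
Error: 0.004630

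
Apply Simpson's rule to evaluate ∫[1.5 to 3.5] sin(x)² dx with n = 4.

f(x) = sin(x)²
a = 1.5, b = 3.5, n = 4
h = (b - a)/n = 0.500000

Simpson's rule: (h/3)[f(x₀) + 4f(x₁) + 2f(x₂) + ... + f(xₙ)]

x_0 = 1.5000, f(x_0) = 0.994996, coefficient = 1
x_1 = 2.0000, f(x_1) = 0.826822, coefficient = 4
x_2 = 2.5000, f(x_2) = 0.358169, coefficient = 2
x_3 = 3.0000, f(x_3) = 0.019915, coefficient = 4
x_4 = 3.5000, f(x_4) = 0.123049, coefficient = 1

I ≈ (0.500000/3) × 5.221330 = 0.870222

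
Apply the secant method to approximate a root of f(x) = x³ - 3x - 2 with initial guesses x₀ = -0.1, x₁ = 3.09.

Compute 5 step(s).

f(x) = x³ - 3x - 2
x₀ = -0.1, x₁ = 3.09

Secant formula: x_{n+1} = x_n - f(x_n)(x_n - x_{n-1})/(f(x_n) - f(x_{n-1}))

Iteration 1:
  f(-0.100000) = -1.701000
  f(3.090000) = 18.233629
  x_2 = 3.090000 - 18.233629×(3.090000 - (-0.100000))/(18.233629 - (-1.701000))
       = 0.172199
Iteration 2:
  f(3.090000) = 18.233629
  f(0.172199) = -2.511491
  x_3 = 0.172199 - (-2.511491)×(0.172199 - 3.090000)/(-2.511491 - 18.233629)
       = 0.525440
Iteration 3:
  f(0.172199) = -2.511491
  f(0.525440) = -3.431254
  x_4 = 0.525440 - (-3.431254)×(0.525440 - 0.172199)/(-3.431254 - (-2.511491))
       = -0.792357
Iteration 4:
  f(0.525440) = -3.431254
  f(-0.792357) = -0.120394
  x_5 = -0.792357 - (-0.120394)×(-0.792357 - 0.525440)/(-0.120394 - (-3.431254))
       = -0.840277
Iteration 5:
  f(-0.792357) = -0.120394
  f(-0.840277) = -0.072460
  x_6 = -0.840277 - (-0.072460)×(-0.840277 - (-0.792357))/(-0.072460 - (-0.120394))
       = -0.912714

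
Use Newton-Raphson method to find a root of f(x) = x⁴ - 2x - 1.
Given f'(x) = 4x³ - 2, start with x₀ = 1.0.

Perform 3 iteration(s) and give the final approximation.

f(x) = x⁴ - 2x - 1
f'(x) = 4x³ - 2
x₀ = 1.0

Newton-Raphson formula: x_{n+1} = x_n - f(x_n)/f'(x_n)

Iteration 1:
  f(1.000000) = -2.000000
  f'(1.000000) = 2.000000
  x_1 = 1.000000 - (-2.000000)/2.000000 = 2.000000
Iteration 2:
  f(2.000000) = 11.000000
  f'(2.000000) = 30.000000
  x_2 = 2.000000 - 11.000000/30.000000 = 1.633333
Iteration 3:
  f(1.633333) = 2.850372
  f'(1.633333) = 15.429481
  x_3 = 1.633333 - 2.850372/15.429481 = 1.448598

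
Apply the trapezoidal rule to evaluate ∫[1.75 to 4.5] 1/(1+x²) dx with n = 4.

f(x) = 1/(1+x²)
a = 1.75, b = 4.5, n = 4
h = (b - a)/n = 0.687500

Trapezoidal rule: (h/2)[f(x₀) + 2f(x₁) + 2f(x₂) + ... + f(xₙ)]

x_0 = 1.7500, f(x_0) = 0.246154, coefficient = 1
x_1 = 2.4375, f(x_1) = 0.144063, coefficient = 2
x_2 = 3.1250, f(x_2) = 0.092888, coefficient = 2
x_3 = 3.8125, f(x_3) = 0.064370, coefficient = 2
x_4 = 4.5000, f(x_4) = 0.047059, coefficient = 1

I ≈ (0.687500/2) × 0.895855 = 0.307950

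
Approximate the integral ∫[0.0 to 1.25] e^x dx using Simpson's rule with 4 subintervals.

f(x) = e^x
a = 0.0, b = 1.25, n = 4
h = (b - a)/n = 0.312500

Simpson's rule: (h/3)[f(x₀) + 4f(x₁) + 2f(x₂) + ... + f(xₙ)]

x_0 = 0.0000, f(x_0) = 1.000000, coefficient = 1
x_1 = 0.3125, f(x_1) = 1.366838, coefficient = 4
x_2 = 0.6250, f(x_2) = 1.868246, coefficient = 2
x_3 = 0.9375, f(x_3) = 2.553589, coefficient = 4
x_4 = 1.2500, f(x_4) = 3.490343, coefficient = 1

I ≈ (0.312500/3) × 23.908544 = 2.490473
Exact value: 2.490343
Error: 0.000130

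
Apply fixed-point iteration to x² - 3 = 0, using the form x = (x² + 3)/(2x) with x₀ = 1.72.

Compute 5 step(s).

Equation: x² - 3 = 0
Fixed-point form: x = (x² + 3)/(2x)
x₀ = 1.72

x_1 = g(1.720000) = 1.732093
x_2 = g(1.732093) = 1.732051
x_3 = g(1.732051) = 1.732051
x_4 = g(1.732051) = 1.732051
x_5 = g(1.732051) = 1.732051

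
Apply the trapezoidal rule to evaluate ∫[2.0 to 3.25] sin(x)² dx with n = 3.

f(x) = sin(x)²
a = 2.0, b = 3.25, n = 3
h = (b - a)/n = 0.416667

Trapezoidal rule: (h/2)[f(x₀) + 2f(x₁) + 2f(x₂) + ... + f(xₙ)]

x_0 = 2.0000, f(x_0) = 0.826822, coefficient = 1
x_1 = 2.4167, f(x_1) = 0.439675, coefficient = 2
x_2 = 2.8333, f(x_2) = 0.092052, coefficient = 2
x_3 = 3.2500, f(x_3) = 0.011706, coefficient = 1

I ≈ (0.416667/2) × 1.901982 = 0.396246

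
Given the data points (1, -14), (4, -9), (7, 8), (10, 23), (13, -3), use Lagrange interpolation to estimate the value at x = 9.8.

Lagrange interpolation formula:
P(x) = Σ yᵢ × Lᵢ(x)
where Lᵢ(x) = Π_{j≠i} (x - xⱼ)/(xᵢ - xⱼ)

L_0(9.8) = (9.8 - 4)/(1 - 4) × (9.8 - 7)/(1 - 7) × (9.8 - 10)/(1 - 10) × (9.8 - 13)/(1 - 13) = 0.005347
L_1(9.8) = (9.8 - 1)/(4 - 1) × (9.8 - 7)/(4 - 7) × (9.8 - 10)/(4 - 10) × (9.8 - 13)/(4 - 13) = -0.032448
L_2(9.8) = (9.8 - 1)/(7 - 1) × (9.8 - 4)/(7 - 4) × (9.8 - 10)/(7 - 10) × (9.8 - 13)/(7 - 13) = 0.100820
L_3(9.8) = (9.8 - 1)/(10 - 1) × (9.8 - 4)/(10 - 4) × (9.8 - 7)/(10 - 7) × (9.8 - 13)/(10 - 13) = 0.940984
L_4(9.8) = (9.8 - 1)/(13 - 1) × (9.8 - 4)/(13 - 4) × (9.8 - 7)/(13 - 7) × (9.8 - 10)/(13 - 10) = -0.014703

P(9.8) = (-14)×L_0(9.8) + (-9)×L_1(9.8) + 8×L_2(9.8) + 23×L_3(9.8) + (-3)×L_4(9.8)
P(9.8) = 22.710486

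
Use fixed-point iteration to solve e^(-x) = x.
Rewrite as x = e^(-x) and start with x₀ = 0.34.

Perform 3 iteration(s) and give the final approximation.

Equation: e^(-x) = x
Fixed-point form: x = e^(-x)
x₀ = 0.34

x_1 = g(0.340000) = 0.711770
x_2 = g(0.711770) = 0.490775
x_3 = g(0.490775) = 0.612152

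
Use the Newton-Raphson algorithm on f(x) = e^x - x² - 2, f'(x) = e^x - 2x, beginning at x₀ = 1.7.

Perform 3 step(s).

f(x) = e^x - x² - 2
f'(x) = e^x - 2x
x₀ = 1.7

Newton-Raphson formula: x_{n+1} = x_n - f(x_n)/f'(x_n)

Iteration 1:
  f(1.700000) = 0.583947
  f'(1.700000) = 2.073947
  x_1 = 1.700000 - 0.583947/2.073947 = 1.418437
Iteration 2:
  f(1.418437) = 0.118695
  f'(1.418437) = 1.293785
  x_2 = 1.418437 - 0.118695/1.293785 = 1.326694
Iteration 3:
  f(1.326694) = 0.008447
  f'(1.326694) = 1.115176
  x_3 = 1.326694 - 0.008447/1.115176 = 1.319119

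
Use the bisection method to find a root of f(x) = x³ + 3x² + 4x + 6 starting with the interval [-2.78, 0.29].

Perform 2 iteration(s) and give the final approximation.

f(x) = x³ + 3x² + 4x + 6
Initial interval: [-2.78, 0.29]

Iteration 1:
  c_1 = (-2.780000 + 0.290000)/2 = -1.245000
  f(c_1) = f(-1.245000) = 3.740294
  f(a) × f(c) < 0, new interval: [-2.780000, -1.245000]
Iteration 2:
  c_2 = (-2.780000 + (-1.245000))/2 = -2.012500
  f(c_2) = f(-2.012500) = 1.949529
  f(a) × f(c) < 0, new interval: [-2.780000, -2.012500]

After 2 iteration(s), the approximation is c_2 = -2.012500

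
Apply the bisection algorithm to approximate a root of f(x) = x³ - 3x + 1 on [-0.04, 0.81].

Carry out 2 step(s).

f(x) = x³ - 3x + 1
Initial interval: [-0.04, 0.81]

Iteration 1:
  c_1 = (-0.040000 + 0.810000)/2 = 0.385000
  f(c_1) = f(0.385000) = -0.097933
  f(a) × f(c) < 0, new interval: [-0.040000, 0.385000]
Iteration 2:
  c_2 = (-0.040000 + 0.385000)/2 = 0.172500
  f(c_2) = f(0.172500) = 0.487633
  f(a) × f(c) ≥ 0, new interval: [0.172500, 0.385000]

After 2 iteration(s), the approximation is c_2 = 0.172500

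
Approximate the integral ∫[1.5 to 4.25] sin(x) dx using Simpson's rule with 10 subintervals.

f(x) = sin(x)
a = 1.5, b = 4.25, n = 10
h = (b - a)/n = 0.275000

Simpson's rule: (h/3)[f(x₀) + 4f(x₁) + 2f(x₂) + ... + f(xₙ)]

x_0 = 1.5000, f(x_0) = 0.997495, coefficient = 1
x_1 = 1.7750, f(x_1) = 0.979223, coefficient = 4
x_2 = 2.0500, f(x_2) = 0.887362, coefficient = 2
x_3 = 2.3250, f(x_3) = 0.728817, coefficient = 4
x_4 = 2.6000, f(x_4) = 0.515501, coefficient = 2
x_5 = 2.8750, f(x_5) = 0.263446, coefficient = 4
x_6 = 3.1500, f(x_6) = -0.008407, coefficient = 2
x_7 = 3.4250, f(x_7) = -0.279629, coefficient = 4
x_8 = 3.7000, f(x_8) = -0.529836, coefficient = 2
x_9 = 3.9750, f(x_9) = -0.740227, coefficient = 4
x_10 = 4.2500, f(x_10) = -0.894989, coefficient = 1

I ≈ (0.275000/3) × 5.638268 = 0.516841
Exact value: 0.516825
Error: 0.000017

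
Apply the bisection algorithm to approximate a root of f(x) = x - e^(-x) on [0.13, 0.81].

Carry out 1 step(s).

f(x) = x - e^(-x)
Initial interval: [0.13, 0.81]

Iteration 1:
  c_1 = (0.130000 + 0.810000)/2 = 0.470000
  f(c_1) = f(0.470000) = -0.155002
  f(a) × f(c) ≥ 0, new interval: [0.470000, 0.810000]

After 1 iteration(s), the approximation is c_1 = 0.470000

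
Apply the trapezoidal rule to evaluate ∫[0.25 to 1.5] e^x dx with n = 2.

f(x) = e^x
a = 0.25, b = 1.5, n = 2
h = (b - a)/n = 0.625000

Trapezoidal rule: (h/2)[f(x₀) + 2f(x₁) + 2f(x₂) + ... + f(xₙ)]

x_0 = 0.2500, f(x_0) = 1.284025, coefficient = 1
x_1 = 0.8750, f(x_1) = 2.398875, coefficient = 2
x_2 = 1.5000, f(x_2) = 4.481689, coefficient = 1

I ≈ (0.625000/2) × 10.563465 = 3.301083
Exact value: 3.197664
Error: 0.103419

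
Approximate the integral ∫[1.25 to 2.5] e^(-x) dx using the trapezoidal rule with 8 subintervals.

f(x) = e^(-x)
a = 1.25, b = 2.5, n = 8
h = (b - a)/n = 0.156250

Trapezoidal rule: (h/2)[f(x₀) + 2f(x₁) + 2f(x₂) + ... + f(xₙ)]

x_0 = 1.2500, f(x_0) = 0.286505, coefficient = 1
x_1 = 1.4062, f(x_1) = 0.245061, coefficient = 2
x_2 = 1.5625, f(x_2) = 0.209611, coefficient = 2
x_3 = 1.7188, f(x_3) = 0.179290, coefficient = 2
x_4 = 1.8750, f(x_4) = 0.153355, coefficient = 2
x_5 = 2.0312, f(x_5) = 0.131171, coefficient = 2
x_6 = 2.1875, f(x_6) = 0.112197, coefficient = 2
x_7 = 2.3438, f(x_7) = 0.095967, coefficient = 2
x_8 = 2.5000, f(x_8) = 0.082085, coefficient = 1

I ≈ (0.156250/2) × 2.621895 = 0.204836
Exact value: 0.204420
Error: 0.000416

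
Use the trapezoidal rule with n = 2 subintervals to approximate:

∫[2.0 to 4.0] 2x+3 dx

f(x) = 2x+3
a = 2.0, b = 4.0, n = 2
h = (b - a)/n = 1.000000

Trapezoidal rule: (h/2)[f(x₀) + 2f(x₁) + 2f(x₂) + ... + f(xₙ)]

x_0 = 2.0000, f(x_0) = 7.000000, coefficient = 1
x_1 = 3.0000, f(x_1) = 9.000000, coefficient = 2
x_2 = 4.0000, f(x_2) = 11.000000, coefficient = 1

I ≈ (1.000000/2) × 36.000000 = 18.000000
Exact value: 18.000000
Error: 0.000000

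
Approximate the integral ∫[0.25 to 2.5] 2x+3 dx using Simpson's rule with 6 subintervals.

f(x) = 2x+3
a = 0.25, b = 2.5, n = 6
h = (b - a)/n = 0.375000

Simpson's rule: (h/3)[f(x₀) + 4f(x₁) + 2f(x₂) + ... + f(xₙ)]

x_0 = 0.2500, f(x_0) = 3.500000, coefficient = 1
x_1 = 0.6250, f(x_1) = 4.250000, coefficient = 4
x_2 = 1.0000, f(x_2) = 5.000000, coefficient = 2
x_3 = 1.3750, f(x_3) = 5.750000, coefficient = 4
x_4 = 1.7500, f(x_4) = 6.500000, coefficient = 2
x_5 = 2.1250, f(x_5) = 7.250000, coefficient = 4
x_6 = 2.5000, f(x_6) = 8.000000, coefficient = 1

I ≈ (0.375000/3) × 103.500000 = 12.937500
Exact value: 12.937500
Error: 0.000000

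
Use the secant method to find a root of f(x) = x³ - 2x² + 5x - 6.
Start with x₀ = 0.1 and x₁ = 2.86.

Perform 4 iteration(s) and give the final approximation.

f(x) = x³ - 2x² + 5x - 6
x₀ = 0.1, x₁ = 2.86

Secant formula: x_{n+1} = x_n - f(x_n)(x_n - x_{n-1})/(f(x_n) - f(x_{n-1}))

Iteration 1:
  f(0.100000) = -5.519000
  f(2.860000) = 15.334456
  x_2 = 2.860000 - 15.334456×(2.860000 - 0.100000)/(15.334456 - (-5.519000))
       = 0.830452
Iteration 2:
  f(2.860000) = 15.334456
  f(0.830452) = -2.654321
  x_3 = 0.830452 - (-2.654321)×(0.830452 - 2.860000)/(-2.654321 - 15.334456)
       = 1.129920
Iteration 3:
  f(0.830452) = -2.654321
  f(1.129920) = -1.461247
  x_4 = 1.129920 - (-1.461247)×(1.129920 - 0.830452)/(-1.461247 - (-2.654321))
       = 1.496702
Iteration 4:
  f(1.129920) = -1.461247
  f(1.496702) = 0.356063
  x_5 = 1.496702 - 0.356063×(1.496702 - 1.129920)/(0.356063 - (-1.461247))
       = 1.424839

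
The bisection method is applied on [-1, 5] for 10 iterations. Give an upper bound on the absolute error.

Bisection error bound: |error| ≤ (b-a)/2^n
|error| ≤ (5 - (-1))/2^10 = 6/2^10
|error| ≤ 0.0058593750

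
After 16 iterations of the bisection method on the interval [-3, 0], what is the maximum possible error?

Bisection error bound: |error| ≤ (b-a)/2^n
|error| ≤ (0 - (-3))/2^16 = 3/2^16
|error| ≤ 0.0000457764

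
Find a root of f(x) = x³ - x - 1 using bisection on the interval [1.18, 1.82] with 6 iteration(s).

f(x) = x³ - x - 1
Initial interval: [1.18, 1.82]

Iteration 1:
  c_1 = (1.180000 + 1.820000)/2 = 1.500000
  f(c_1) = f(1.500000) = 0.875000
  f(a) × f(c) < 0, new interval: [1.180000, 1.500000]
Iteration 2:
  c_2 = (1.180000 + 1.500000)/2 = 1.340000
  f(c_2) = f(1.340000) = 0.066104
  f(a) × f(c) < 0, new interval: [1.180000, 1.340000]
Iteration 3:
  c_3 = (1.180000 + 1.340000)/2 = 1.260000
  f(c_3) = f(1.260000) = -0.259624
  f(a) × f(c) ≥ 0, new interval: [1.260000, 1.340000]
Iteration 4:
  c_4 = (1.260000 + 1.340000)/2 = 1.300000
  f(c_4) = f(1.300000) = -0.103000
  f(a) × f(c) ≥ 0, new interval: [1.300000, 1.340000]
Iteration 5:
  c_5 = (1.300000 + 1.340000)/2 = 1.320000
  f(c_5) = f(1.320000) = -0.020032
  f(a) × f(c) ≥ 0, new interval: [1.320000, 1.340000]
Iteration 6:
  c_6 = (1.320000 + 1.340000)/2 = 1.330000
  f(c_6) = f(1.330000) = 0.022637
  f(a) × f(c) < 0, new interval: [1.320000, 1.330000]

After 6 iteration(s), the approximation is c_6 = 1.330000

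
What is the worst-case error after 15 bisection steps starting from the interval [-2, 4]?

Bisection error bound: |error| ≤ (b-a)/2^n
|error| ≤ (4 - (-2))/2^15 = 6/2^15
|error| ≤ 0.0001831055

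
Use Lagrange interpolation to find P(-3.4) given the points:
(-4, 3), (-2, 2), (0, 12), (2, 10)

Lagrange interpolation formula:
P(x) = Σ yᵢ × Lᵢ(x)
where Lᵢ(x) = Π_{j≠i} (x - xⱼ)/(xᵢ - xⱼ)

L_0(-3.4) = (-3.4 - (-2))/(-4 - (-2)) × (-3.4 - 0)/(-4 - 0) × (-3.4 - 2)/(-4 - 2) = 0.535500
L_1(-3.4) = (-3.4 - (-4))/(-2 - (-4)) × (-3.4 - 0)/(-2 - 0) × (-3.4 - 2)/(-2 - 2) = 0.688500
L_2(-3.4) = (-3.4 - (-4))/(0 - (-4)) × (-3.4 - (-2))/(0 - (-2)) × (-3.4 - 2)/(0 - 2) = -0.283500
L_3(-3.4) = (-3.4 - (-4))/(2 - (-4)) × (-3.4 - (-2))/(2 - (-2)) × (-3.4 - 0)/(2 - 0) = 0.059500

P(-3.4) = 3×L_0(-3.4) + 2×L_1(-3.4) + 12×L_2(-3.4) + 10×L_3(-3.4)
P(-3.4) = 0.176500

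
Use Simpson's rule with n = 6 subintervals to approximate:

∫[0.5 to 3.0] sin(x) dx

f(x) = sin(x)
a = 0.5, b = 3.0, n = 6
h = (b - a)/n = 0.416667

Simpson's rule: (h/3)[f(x₀) + 4f(x₁) + 2f(x₂) + ... + f(xₙ)]

x_0 = 0.5000, f(x_0) = 0.479426, coefficient = 1
x_1 = 0.9167, f(x_1) = 0.793578, coefficient = 4
x_2 = 1.3333, f(x_2) = 0.971938, coefficient = 2
x_3 = 1.7500, f(x_3) = 0.983986, coefficient = 4
x_4 = 2.1667, f(x_4) = 0.827660, coefficient = 2
x_5 = 2.5833, f(x_5) = 0.529711, coefficient = 4
x_6 = 3.0000, f(x_6) = 0.141120, coefficient = 1

I ≈ (0.416667/3) × 13.448839 = 1.867894
Exact value: 1.867575
Error: 0.000319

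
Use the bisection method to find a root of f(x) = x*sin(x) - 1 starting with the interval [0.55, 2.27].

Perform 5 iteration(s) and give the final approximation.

f(x) = x*sin(x) - 1
Initial interval: [0.55, 2.27]

Iteration 1:
  c_1 = (0.550000 + 2.270000)/2 = 1.410000
  f(c_1) = f(1.410000) = 0.391811
  f(a) × f(c) < 0, new interval: [0.550000, 1.410000]
Iteration 2:
  c_2 = (0.550000 + 1.410000)/2 = 0.980000
  f(c_2) = f(0.980000) = -0.186113
  f(a) × f(c) ≥ 0, new interval: [0.980000, 1.410000]
Iteration 3:
  c_3 = (0.980000 + 1.410000)/2 = 1.195000
  f(c_3) = f(1.195000) = 0.111608
  f(a) × f(c) < 0, new interval: [0.980000, 1.195000]
Iteration 4:
  c_4 = (0.980000 + 1.195000)/2 = 1.087500
  f(c_4) = f(1.087500) = -0.037054
  f(a) × f(c) ≥ 0, new interval: [1.087500, 1.195000]
Iteration 5:
  c_5 = (1.087500 + 1.195000)/2 = 1.141250
  f(c_5) = f(1.141250) = 0.037573
  f(a) × f(c) < 0, new interval: [1.087500, 1.141250]

After 5 iteration(s), the approximation is c_5 = 1.141250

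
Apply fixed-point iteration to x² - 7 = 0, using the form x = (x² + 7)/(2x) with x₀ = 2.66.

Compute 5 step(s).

Equation: x² - 7 = 0
Fixed-point form: x = (x² + 7)/(2x)
x₀ = 2.66

x_1 = g(2.660000) = 2.645789
x_2 = g(2.645789) = 2.645751
x_3 = g(2.645751) = 2.645751
x_4 = g(2.645751) = 2.645751
x_5 = g(2.645751) = 2.645751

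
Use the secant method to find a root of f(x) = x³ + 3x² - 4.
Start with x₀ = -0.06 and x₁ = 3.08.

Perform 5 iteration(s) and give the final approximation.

f(x) = x³ + 3x² - 4
x₀ = -0.06, x₁ = 3.08

Secant formula: x_{n+1} = x_n - f(x_n)(x_n - x_{n-1})/(f(x_n) - f(x_{n-1}))

Iteration 1:
  f(-0.060000) = -3.989416
  f(3.080000) = 53.677312
  x_2 = 3.080000 - 53.677312×(3.080000 - (-0.060000))/(53.677312 - (-3.989416))
       = 0.157227
Iteration 2:
  f(3.080000) = 53.677312
  f(0.157227) = -3.921952
  x_3 = 0.157227 - (-3.921952)×(0.157227 - 3.080000)/(-3.921952 - 53.677312)
       = 0.356239
Iteration 3:
  f(0.157227) = -3.921952
  f(0.356239) = -3.574071
  x_4 = 0.356239 - (-3.574071)×(0.356239 - 0.157227)/(-3.574071 - (-3.921952))
       = 2.400860
Iteration 4:
  f(0.356239) = -3.574071
  f(2.400860) = 27.131248
  x_5 = 2.400860 - 27.131248×(2.400860 - 0.356239)/(27.131248 - (-3.574071))
       = 0.594231
Iteration 5:
  f(2.400860) = 27.131248
  f(0.594231) = -2.730837
  x_6 = 0.594231 - (-2.730837)×(0.594231 - 2.400860)/(-2.730837 - 27.131248)
       = 0.759445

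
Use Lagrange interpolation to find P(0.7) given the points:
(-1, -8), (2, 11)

Lagrange interpolation formula:
P(x) = Σ yᵢ × Lᵢ(x)
where Lᵢ(x) = Π_{j≠i} (x - xⱼ)/(xᵢ - xⱼ)

L_0(0.7) = (0.7 - 2)/(-1 - 2) = 0.433333
L_1(0.7) = (0.7 - (-1))/(2 - (-1)) = 0.566667

P(0.7) = (-8)×L_0(0.7) + 11×L_1(0.7)
P(0.7) = 2.766667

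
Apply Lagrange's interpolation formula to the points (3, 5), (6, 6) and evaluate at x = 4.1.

Lagrange interpolation formula:
P(x) = Σ yᵢ × Lᵢ(x)
where Lᵢ(x) = Π_{j≠i} (x - xⱼ)/(xᵢ - xⱼ)

L_0(4.1) = (4.1 - 6)/(3 - 6) = 0.633333
L_1(4.1) = (4.1 - 3)/(6 - 3) = 0.366667

P(4.1) = 5×L_0(4.1) + 6×L_1(4.1)
P(4.1) = 5.366667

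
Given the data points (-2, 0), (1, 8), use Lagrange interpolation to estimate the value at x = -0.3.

Lagrange interpolation formula:
P(x) = Σ yᵢ × Lᵢ(x)
where Lᵢ(x) = Π_{j≠i} (x - xⱼ)/(xᵢ - xⱼ)

L_0(-0.3) = (-0.3 - 1)/(-2 - 1) = 0.433333
L_1(-0.3) = (-0.3 - (-2))/(1 - (-2)) = 0.566667

P(-0.3) = 0×L_0(-0.3) + 8×L_1(-0.3)
P(-0.3) = 4.533333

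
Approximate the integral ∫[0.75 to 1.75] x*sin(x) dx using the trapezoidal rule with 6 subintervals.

f(x) = x*sin(x)
a = 0.75, b = 1.75, n = 6
h = (b - a)/n = 0.166667

Trapezoidal rule: (h/2)[f(x₀) + 2f(x₁) + 2f(x₂) + ... + f(xₙ)]

x_0 = 0.7500, f(x_0) = 0.511229, coefficient = 1
x_1 = 0.9167, f(x_1) = 0.727446, coefficient = 2
x_2 = 1.0833, f(x_2) = 0.957151, coefficient = 2
x_3 = 1.2500, f(x_3) = 1.186231, coefficient = 2
x_4 = 1.4167, f(x_4) = 1.399873, coefficient = 2
x_5 = 1.5833, f(x_5) = 1.583209, coefficient = 2
x_6 = 1.7500, f(x_6) = 1.721975, coefficient = 1

I ≈ (0.166667/2) × 13.941024 = 1.161752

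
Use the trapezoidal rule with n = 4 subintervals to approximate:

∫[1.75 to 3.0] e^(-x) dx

f(x) = e^(-x)
a = 1.75, b = 3.0, n = 4
h = (b - a)/n = 0.312500

Trapezoidal rule: (h/2)[f(x₀) + 2f(x₁) + 2f(x₂) + ... + f(xₙ)]

x_0 = 1.7500, f(x_0) = 0.173774, coefficient = 1
x_1 = 2.0625, f(x_1) = 0.127136, coefficient = 2
x_2 = 2.3750, f(x_2) = 0.093014, coefficient = 2
x_3 = 2.6875, f(x_3) = 0.068051, coefficient = 2
x_4 = 3.0000, f(x_4) = 0.049787, coefficient = 1

I ≈ (0.312500/2) × 0.799963 = 0.124994
Exact value: 0.123987
Error: 0.001007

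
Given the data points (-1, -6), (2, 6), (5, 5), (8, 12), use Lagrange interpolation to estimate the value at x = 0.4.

Lagrange interpolation formula:
P(x) = Σ yᵢ × Lᵢ(x)
where Lᵢ(x) = Π_{j≠i} (x - xⱼ)/(xᵢ - xⱼ)

L_0(0.4) = (0.4 - 2)/(-1 - 2) × (0.4 - 5)/(-1 - 5) × (0.4 - 8)/(-1 - 8) = 0.345284
L_1(0.4) = (0.4 - (-1))/(2 - (-1)) × (0.4 - 5)/(2 - 5) × (0.4 - 8)/(2 - 8) = 0.906370
L_2(0.4) = (0.4 - (-1))/(5 - (-1)) × (0.4 - 2)/(5 - 2) × (0.4 - 8)/(5 - 8) = -0.315259
L_3(0.4) = (0.4 - (-1))/(8 - (-1)) × (0.4 - 2)/(8 - 2) × (0.4 - 5)/(8 - 5) = 0.063605

P(0.4) = (-6)×L_0(0.4) + 6×L_1(0.4) + 5×L_2(0.4) + 12×L_3(0.4)
P(0.4) = 2.553481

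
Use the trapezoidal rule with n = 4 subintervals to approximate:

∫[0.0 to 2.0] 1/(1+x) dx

f(x) = 1/(1+x)
a = 0.0, b = 2.0, n = 4
h = (b - a)/n = 0.500000

Trapezoidal rule: (h/2)[f(x₀) + 2f(x₁) + 2f(x₂) + ... + f(xₙ)]

x_0 = 0.0000, f(x_0) = 1.000000, coefficient = 1
x_1 = 0.5000, f(x_1) = 0.666667, coefficient = 2
x_2 = 1.0000, f(x_2) = 0.500000, coefficient = 2
x_3 = 1.5000, f(x_3) = 0.400000, coefficient = 2
x_4 = 2.0000, f(x_4) = 0.333333, coefficient = 1

I ≈ (0.500000/2) × 4.466667 = 1.116667
Exact value: 1.098612
Error: 0.018054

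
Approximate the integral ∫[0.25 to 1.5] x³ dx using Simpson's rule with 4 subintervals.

f(x) = x³
a = 0.25, b = 1.5, n = 4
h = (b - a)/n = 0.312500

Simpson's rule: (h/3)[f(x₀) + 4f(x₁) + 2f(x₂) + ... + f(xₙ)]

x_0 = 0.2500, f(x_0) = 0.015625, coefficient = 1
x_1 = 0.5625, f(x_1) = 0.177979, coefficient = 4
x_2 = 0.8750, f(x_2) = 0.669922, coefficient = 2
x_3 = 1.1875, f(x_3) = 1.674561, coefficient = 4
x_4 = 1.5000, f(x_4) = 3.375000, coefficient = 1

I ≈ (0.312500/3) × 12.140625 = 1.264648
Exact value: 1.264648
Error: 0.000000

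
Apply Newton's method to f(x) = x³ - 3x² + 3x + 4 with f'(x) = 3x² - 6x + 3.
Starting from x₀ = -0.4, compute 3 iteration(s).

f(x) = x³ - 3x² + 3x + 4
f'(x) = 3x² - 6x + 3
x₀ = -0.4

Newton-Raphson formula: x_{n+1} = x_n - f(x_n)/f'(x_n)

Iteration 1:
  f(-0.400000) = 2.256000
  f'(-0.400000) = 5.880000
  x_1 = -0.400000 - 2.256000/5.880000 = -0.783673
Iteration 2:
  f(-0.783673) = -0.674741
  f'(-0.783673) = 9.544473
  x_2 = -0.783673 - (-0.674741)/9.544473 = -0.712979
Iteration 3:
  f(-0.712979) = -0.026390
  f'(-0.712979) = 8.802891
  x_3 = -0.712979 - (-0.026390)/8.802891 = -0.709981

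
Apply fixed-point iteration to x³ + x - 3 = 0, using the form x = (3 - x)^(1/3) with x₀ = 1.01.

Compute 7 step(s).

Equation: x³ + x - 3 = 0
Fixed-point form: x = (3 - x)^(1/3)
x₀ = 1.01

x_1 = g(1.010000) = 1.257818
x_2 = g(1.257818) = 1.203274
x_3 = g(1.203274) = 1.215702
x_4 = g(1.215702) = 1.212893
x_5 = g(1.212893) = 1.213529
x_6 = g(1.213529) = 1.213385
x_7 = g(1.213385) = 1.213418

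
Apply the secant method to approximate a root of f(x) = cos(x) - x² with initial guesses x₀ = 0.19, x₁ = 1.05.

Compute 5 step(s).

f(x) = cos(x) - x²
x₀ = 0.19, x₁ = 1.05

Secant formula: x_{n+1} = x_n - f(x_n)(x_n - x_{n-1})/(f(x_n) - f(x_{n-1}))

Iteration 1:
  f(0.190000) = 0.945904
  f(1.050000) = -0.604929
  x_2 = 1.050000 - (-0.604929)×(1.050000 - 0.190000)/(-0.604929 - 0.945904)
       = 0.714542
Iteration 2:
  f(1.050000) = -0.604929
  f(0.714542) = 0.244822
  x_3 = 0.714542 - 0.244822×(0.714542 - 1.050000)/(0.244822 - (-0.604929))
       = 0.811191
Iteration 3:
  f(0.714542) = 0.244822
  f(0.811191) = 0.030604
  x_4 = 0.811191 - 0.030604×(0.811191 - 0.714542)/(0.030604 - 0.244822)
       = 0.824999
Iteration 4:
  f(0.811191) = 0.030604
  f(0.824999) = -0.002065
  x_5 = 0.824999 - (-0.002065)×(0.824999 - 0.811191)/(-0.002065 - 0.030604)
       = 0.824126
Iteration 5:
  f(0.824999) = -0.002065
  f(0.824126) = 0.000015
  x_6 = 0.824126 - 0.000015×(0.824126 - 0.824999)/(0.000015 - (-0.002065))
       = 0.824132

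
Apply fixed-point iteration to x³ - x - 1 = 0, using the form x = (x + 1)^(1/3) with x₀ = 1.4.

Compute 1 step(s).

Equation: x³ - x - 1 = 0
Fixed-point form: x = (x + 1)^(1/3)
x₀ = 1.4

x_1 = g(1.400000) = 1.338866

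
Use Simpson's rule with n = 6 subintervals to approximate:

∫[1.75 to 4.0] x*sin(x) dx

f(x) = x*sin(x)
a = 1.75, b = 4.0, n = 6
h = (b - a)/n = 0.375000

Simpson's rule: (h/3)[f(x₀) + 4f(x₁) + 2f(x₂) + ... + f(xₙ)]

x_0 = 1.7500, f(x_0) = 1.721975, coefficient = 1
x_1 = 2.1250, f(x_1) = 1.806930, coefficient = 4
x_2 = 2.5000, f(x_2) = 1.496180, coefficient = 2
x_3 = 2.8750, f(x_3) = 0.757407, coefficient = 4
x_4 = 3.2500, f(x_4) = -0.351634, coefficient = 2
x_5 = 3.6250, f(x_5) = -1.684896, coefficient = 4
x_6 = 4.0000, f(x_6) = -3.027210, coefficient = 1

I ≈ (0.375000/3) × 4.501622 = 0.562703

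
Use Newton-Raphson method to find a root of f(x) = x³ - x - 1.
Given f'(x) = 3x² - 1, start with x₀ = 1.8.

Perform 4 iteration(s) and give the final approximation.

f(x) = x³ - x - 1
f'(x) = 3x² - 1
x₀ = 1.8

Newton-Raphson formula: x_{n+1} = x_n - f(x_n)/f'(x_n)

Iteration 1:
  f(1.800000) = 3.032000
  f'(1.800000) = 8.720000
  x_1 = 1.800000 - 3.032000/8.720000 = 1.452294
Iteration 2:
  f(1.452294) = 0.610821
  f'(1.452294) = 5.327470
  x_2 = 1.452294 - 0.610821/5.327470 = 1.337639
Iteration 3:
  f(1.337639) = 0.055767
  f'(1.337639) = 4.367831
  x_3 = 1.337639 - 0.055767/4.367831 = 1.324871
Iteration 4:
  f(1.324871) = 0.000652
  f'(1.324871) = 4.265848
  x_4 = 1.324871 - 0.000652/4.265848 = 1.324718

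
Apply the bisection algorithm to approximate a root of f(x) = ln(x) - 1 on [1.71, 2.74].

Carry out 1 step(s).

f(x) = ln(x) - 1
Initial interval: [1.71, 2.74]

Iteration 1:
  c_1 = (1.710000 + 2.740000)/2 = 2.225000
  f(c_1) = f(2.225000) = -0.200243
  f(a) × f(c) ≥ 0, new interval: [2.225000, 2.740000]

After 1 iteration(s), the approximation is c_1 = 2.225000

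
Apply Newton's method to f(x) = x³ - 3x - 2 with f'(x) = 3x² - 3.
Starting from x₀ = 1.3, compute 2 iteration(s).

f(x) = x³ - 3x - 2
f'(x) = 3x² - 3
x₀ = 1.3

Newton-Raphson formula: x_{n+1} = x_n - f(x_n)/f'(x_n)

Iteration 1:
  f(1.300000) = -3.703000
  f'(1.300000) = 2.070000
  x_1 = 1.300000 - (-3.703000)/2.070000 = 3.088889
Iteration 2:
  f(3.088889) = 18.205147
  f'(3.088889) = 25.623704
  x_2 = 3.088889 - 18.205147/25.623704 = 2.378408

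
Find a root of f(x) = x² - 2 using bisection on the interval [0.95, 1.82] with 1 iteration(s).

f(x) = x² - 2
Initial interval: [0.95, 1.82]

Iteration 1:
  c_1 = (0.950000 + 1.820000)/2 = 1.385000
  f(c_1) = f(1.385000) = -0.081775
  f(a) × f(c) ≥ 0, new interval: [1.385000, 1.820000]

After 1 iteration(s), the approximation is c_1 = 1.385000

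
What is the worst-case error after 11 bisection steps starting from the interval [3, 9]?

Bisection error bound: |error| ≤ (b-a)/2^n
|error| ≤ (9 - 3)/2^11 = 6/2^11
|error| ≤ 0.0029296875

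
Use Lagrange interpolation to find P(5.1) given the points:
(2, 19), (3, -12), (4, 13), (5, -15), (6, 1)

Lagrange interpolation formula:
P(x) = Σ yᵢ × Lᵢ(x)
where Lᵢ(x) = Π_{j≠i} (x - xⱼ)/(xᵢ - xⱼ)

L_0(5.1) = (5.1 - 3)/(2 - 3) × (5.1 - 4)/(2 - 4) × (5.1 - 5)/(2 - 5) × (5.1 - 6)/(2 - 6) = -0.008662
L_1(5.1) = (5.1 - 2)/(3 - 2) × (5.1 - 4)/(3 - 4) × (5.1 - 5)/(3 - 5) × (5.1 - 6)/(3 - 6) = 0.051150
L_2(5.1) = (5.1 - 2)/(4 - 2) × (5.1 - 3)/(4 - 3) × (5.1 - 5)/(4 - 5) × (5.1 - 6)/(4 - 6) = -0.146475
L_3(5.1) = (5.1 - 2)/(5 - 2) × (5.1 - 3)/(5 - 3) × (5.1 - 4)/(5 - 4) × (5.1 - 6)/(5 - 6) = 1.074150
L_4(5.1) = (5.1 - 2)/(6 - 2) × (5.1 - 3)/(6 - 3) × (5.1 - 4)/(6 - 4) × (5.1 - 5)/(6 - 5) = 0.029837

P(5.1) = 19×L_0(5.1) + (-12)×L_1(5.1) + 13×L_2(5.1) + (-15)×L_3(5.1) + 1×L_4(5.1)
P(5.1) = -18.764975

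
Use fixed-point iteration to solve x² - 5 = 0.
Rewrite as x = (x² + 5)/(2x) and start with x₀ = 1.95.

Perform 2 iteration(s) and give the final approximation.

Equation: x² - 5 = 0
Fixed-point form: x = (x² + 5)/(2x)
x₀ = 1.95

x_1 = g(1.950000) = 2.257051
x_2 = g(2.257051) = 2.236166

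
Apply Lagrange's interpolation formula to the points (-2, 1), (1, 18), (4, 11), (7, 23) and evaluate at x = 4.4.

Lagrange interpolation formula:
P(x) = Σ yᵢ × Lᵢ(x)
where Lᵢ(x) = Π_{j≠i} (x - xⱼ)/(xᵢ - xⱼ)

L_0(4.4) = (4.4 - 1)/(-2 - 1) × (4.4 - 4)/(-2 - 4) × (4.4 - 7)/(-2 - 7) = 0.021827
L_1(4.4) = (4.4 - (-2))/(1 - (-2)) × (4.4 - 4)/(1 - 4) × (4.4 - 7)/(1 - 7) = -0.123259
L_2(4.4) = (4.4 - (-2))/(4 - (-2)) × (4.4 - 1)/(4 - 1) × (4.4 - 7)/(4 - 7) = 1.047704
L_3(4.4) = (4.4 - (-2))/(7 - (-2)) × (4.4 - 1)/(7 - 1) × (4.4 - 4)/(7 - 4) = 0.053728

P(4.4) = 1×L_0(4.4) + 18×L_1(4.4) + 11×L_2(4.4) + 23×L_3(4.4)
P(4.4) = 10.563654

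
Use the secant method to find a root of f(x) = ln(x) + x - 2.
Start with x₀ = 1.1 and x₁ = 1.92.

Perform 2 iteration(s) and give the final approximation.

f(x) = ln(x) + x - 2
x₀ = 1.1, x₁ = 1.92

Secant formula: x_{n+1} = x_n - f(x_n)(x_n - x_{n-1})/(f(x_n) - f(x_{n-1}))

Iteration 1:
  f(1.100000) = -0.804690
  f(1.920000) = 0.572325
  x_2 = 1.920000 - 0.572325×(1.920000 - 1.100000)/(0.572325 - (-0.804690))
       = 1.579186
Iteration 2:
  f(1.920000) = 0.572325
  f(1.579186) = 0.036095
  x_3 = 1.579186 - 0.036095×(1.579186 - 1.920000)/(0.036095 - 0.572325)
       = 1.556245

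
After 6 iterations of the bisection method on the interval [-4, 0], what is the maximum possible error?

Bisection error bound: |error| ≤ (b-a)/2^n
|error| ≤ (0 - (-4))/2^6 = 4/2^6
|error| ≤ 0.0625000000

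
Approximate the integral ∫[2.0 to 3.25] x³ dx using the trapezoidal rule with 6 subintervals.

f(x) = x³
a = 2.0, b = 3.25, n = 6
h = (b - a)/n = 0.208333

Trapezoidal rule: (h/2)[f(x₀) + 2f(x₁) + 2f(x₂) + ... + f(xₙ)]

x_0 = 2.0000, f(x_0) = 8.000000, coefficient = 1
x_1 = 2.2083, f(x_1) = 10.769459, coefficient = 2
x_2 = 2.4167, f(x_2) = 14.114005, coefficient = 2
x_3 = 2.6250, f(x_3) = 18.087891, coefficient = 2
x_4 = 2.8333, f(x_4) = 22.745370, coefficient = 2
x_5 = 3.0417, f(x_5) = 28.140697, coefficient = 2
x_6 = 3.2500, f(x_6) = 34.328125, coefficient = 1

I ≈ (0.208333/2) × 230.042969 = 23.962809
Exact value: 23.891602
Error: 0.071208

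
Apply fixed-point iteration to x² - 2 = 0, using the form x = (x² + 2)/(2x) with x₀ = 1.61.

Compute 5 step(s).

Equation: x² - 2 = 0
Fixed-point form: x = (x² + 2)/(2x)
x₀ = 1.61

x_1 = g(1.610000) = 1.426118
x_2 = g(1.426118) = 1.414263
x_3 = g(1.414263) = 1.414214
x_4 = g(1.414214) = 1.414214
x_5 = g(1.414214) = 1.414214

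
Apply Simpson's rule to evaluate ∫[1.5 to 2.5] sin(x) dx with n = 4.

f(x) = sin(x)
a = 1.5, b = 2.5, n = 4
h = (b - a)/n = 0.250000

Simpson's rule: (h/3)[f(x₀) + 4f(x₁) + 2f(x₂) + ... + f(xₙ)]

x_0 = 1.5000, f(x_0) = 0.997495, coefficient = 1
x_1 = 1.7500, f(x_1) = 0.983986, coefficient = 4
x_2 = 2.0000, f(x_2) = 0.909297, coefficient = 2
x_3 = 2.2500, f(x_3) = 0.778073, coefficient = 4
x_4 = 2.5000, f(x_4) = 0.598472, coefficient = 1

I ≈ (0.250000/3) × 10.462799 = 0.871900
Exact value: 0.871881
Error: 0.000019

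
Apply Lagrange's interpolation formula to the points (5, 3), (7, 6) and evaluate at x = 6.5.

Lagrange interpolation formula:
P(x) = Σ yᵢ × Lᵢ(x)
where Lᵢ(x) = Π_{j≠i} (x - xⱼ)/(xᵢ - xⱼ)

L_0(6.5) = (6.5 - 7)/(5 - 7) = 0.250000
L_1(6.5) = (6.5 - 5)/(7 - 5) = 0.750000

P(6.5) = 3×L_0(6.5) + 6×L_1(6.5)
P(6.5) = 5.250000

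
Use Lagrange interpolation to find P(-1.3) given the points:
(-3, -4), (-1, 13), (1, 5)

Lagrange interpolation formula:
P(x) = Σ yᵢ × Lᵢ(x)
where Lᵢ(x) = Π_{j≠i} (x - xⱼ)/(xᵢ - xⱼ)

L_0(-1.3) = (-1.3 - (-1))/(-3 - (-1)) × (-1.3 - 1)/(-3 - 1) = 0.086250
L_1(-1.3) = (-1.3 - (-3))/(-1 - (-3)) × (-1.3 - 1)/(-1 - 1) = 0.977500
L_2(-1.3) = (-1.3 - (-3))/(1 - (-3)) × (-1.3 - (-1))/(1 - (-1)) = -0.063750

P(-1.3) = (-4)×L_0(-1.3) + 13×L_1(-1.3) + 5×L_2(-1.3)
P(-1.3) = 12.043750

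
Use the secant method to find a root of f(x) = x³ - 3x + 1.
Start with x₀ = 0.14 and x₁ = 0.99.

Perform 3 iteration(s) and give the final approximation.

f(x) = x³ - 3x + 1
x₀ = 0.14, x₁ = 0.99

Secant formula: x_{n+1} = x_n - f(x_n)(x_n - x_{n-1})/(f(x_n) - f(x_{n-1}))

Iteration 1:
  f(0.140000) = 0.582744
  f(0.990000) = -0.999701
  x_2 = 0.990000 - (-0.999701)×(0.990000 - 0.140000)/(-0.999701 - 0.582744)
       = 0.453017
Iteration 2:
  f(0.990000) = -0.999701
  f(0.453017) = -0.266081
  x_3 = 0.453017 - (-0.266081)×(0.453017 - 0.990000)/(-0.266081 - (-0.999701))
       = 0.258255
Iteration 3:
  f(0.453017) = -0.266081
  f(0.258255) = 0.242458
  x_4 = 0.258255 - 0.242458×(0.258255 - 0.453017)/(0.242458 - (-0.266081))
       = 0.351113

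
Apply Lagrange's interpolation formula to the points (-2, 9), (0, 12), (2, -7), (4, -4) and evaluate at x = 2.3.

Lagrange interpolation formula:
P(x) = Σ yᵢ × Lᵢ(x)
where Lᵢ(x) = Π_{j≠i} (x - xⱼ)/(xᵢ - xⱼ)

L_0(2.3) = (2.3 - 0)/(-2 - 0) × (2.3 - 2)/(-2 - 2) × (2.3 - 4)/(-2 - 4) = 0.024437
L_1(2.3) = (2.3 - (-2))/(0 - (-2)) × (2.3 - 2)/(0 - 2) × (2.3 - 4)/(0 - 4) = -0.137062
L_2(2.3) = (2.3 - (-2))/(2 - (-2)) × (2.3 - 0)/(2 - 0) × (2.3 - 4)/(2 - 4) = 1.050812
L_3(2.3) = (2.3 - (-2))/(4 - (-2)) × (2.3 - 0)/(4 - 0) × (2.3 - 2)/(4 - 2) = 0.061812

P(2.3) = 9×L_0(2.3) + 12×L_1(2.3) + (-7)×L_2(2.3) + (-4)×L_3(2.3)
P(2.3) = -9.027750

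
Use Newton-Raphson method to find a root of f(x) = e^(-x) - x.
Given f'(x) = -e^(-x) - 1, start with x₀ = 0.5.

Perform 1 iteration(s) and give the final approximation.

f(x) = e^(-x) - x
f'(x) = -e^(-x) - 1
x₀ = 0.5

Newton-Raphson formula: x_{n+1} = x_n - f(x_n)/f'(x_n)

Iteration 1:
  f(0.500000) = 0.106531
  f'(0.500000) = -1.606531
  x_1 = 0.500000 - 0.106531/(-1.606531) = 0.566311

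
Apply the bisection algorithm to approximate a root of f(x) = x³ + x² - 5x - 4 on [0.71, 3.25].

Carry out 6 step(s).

f(x) = x³ + x² - 5x - 4
Initial interval: [0.71, 3.25]

Iteration 1:
  c_1 = (0.710000 + 3.250000)/2 = 1.980000
  f(c_1) = f(1.980000) = -2.217208
  f(a) × f(c) ≥ 0, new interval: [1.980000, 3.250000]
Iteration 2:
  c_2 = (1.980000 + 3.250000)/2 = 2.615000
  f(c_2) = f(2.615000) = 7.645183
  f(a) × f(c) < 0, new interval: [1.980000, 2.615000]
Iteration 3:
  c_3 = (1.980000 + 2.615000)/2 = 2.297500
  f(c_3) = f(2.297500) = 1.918374
  f(a) × f(c) < 0, new interval: [1.980000, 2.297500]
Iteration 4:
  c_4 = (1.980000 + 2.297500)/2 = 2.138750
  f(c_4) = f(2.138750) = -0.336318
  f(a) × f(c) ≥ 0, new interval: [2.138750, 2.297500]
Iteration 5:
  c_5 = (2.138750 + 2.297500)/2 = 2.218125
  f(c_5) = f(2.218125) = 0.742803
  f(a) × f(c) < 0, new interval: [2.138750, 2.218125]
Iteration 6:
  c_6 = (2.138750 + 2.218125)/2 = 2.178438
  f(c_6) = f(2.178438) = 0.191374
  f(a) × f(c) < 0, new interval: [2.138750, 2.178438]

After 6 iteration(s), the approximation is c_6 = 2.178438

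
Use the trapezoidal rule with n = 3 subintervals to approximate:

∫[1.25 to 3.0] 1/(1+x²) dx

f(x) = 1/(1+x²)
a = 1.25, b = 3.0, n = 3
h = (b - a)/n = 0.583333

Trapezoidal rule: (h/2)[f(x₀) + 2f(x₁) + 2f(x₂) + ... + f(xₙ)]

x_0 = 1.2500, f(x_0) = 0.390244, coefficient = 1
x_1 = 1.8333, f(x_1) = 0.229299, coefficient = 2
x_2 = 2.4167, f(x_2) = 0.146193, coefficient = 2
x_3 = 3.0000, f(x_3) = 0.100000, coefficient = 1

I ≈ (0.583333/2) × 1.241228 = 0.362025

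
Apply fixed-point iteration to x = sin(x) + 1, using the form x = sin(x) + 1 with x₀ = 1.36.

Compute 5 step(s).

Equation: x = sin(x) + 1
Fixed-point form: x = sin(x) + 1
x₀ = 1.36

x_1 = g(1.360000) = 1.977865
x_2 = g(1.977865) = 1.918285
x_3 = g(1.918285) = 1.940231
x_4 = g(1.940231) = 1.932532
x_5 = g(1.932532) = 1.935284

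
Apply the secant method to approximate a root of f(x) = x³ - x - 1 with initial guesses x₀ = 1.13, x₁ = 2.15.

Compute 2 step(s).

f(x) = x³ - x - 1
x₀ = 1.13, x₁ = 2.15

Secant formula: x_{n+1} = x_n - f(x_n)(x_n - x_{n-1})/(f(x_n) - f(x_{n-1}))

Iteration 1:
  f(1.130000) = -0.687103
  f(2.150000) = 6.788375
  x_2 = 2.150000 - 6.788375×(2.150000 - 1.130000)/(6.788375 - (-0.687103))
       = 1.223753
Iteration 2:
  f(2.150000) = 6.788375
  f(1.223753) = -0.391097
  x_3 = 1.223753 - (-0.391097)×(1.223753 - 2.150000)/(-0.391097 - 6.788375)
       = 1.274209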